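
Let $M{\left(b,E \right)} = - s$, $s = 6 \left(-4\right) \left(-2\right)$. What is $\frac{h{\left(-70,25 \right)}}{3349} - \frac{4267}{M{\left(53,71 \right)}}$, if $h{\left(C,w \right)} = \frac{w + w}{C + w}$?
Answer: $\frac{42870389}{482256} \approx 88.896$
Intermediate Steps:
$s = 48$ ($s = \left(-24\right) \left(-2\right) = 48$)
$h{\left(C,w \right)} = \frac{2 w}{C + w}$
$M{\left(b,E \right)} = -48$ ($M{\left(b,E \right)} = \left(-1\right) 48 = -48$)
$\frac{h{\left(-70,25 \right)}}{3349} - \frac{4267}{M{\left(53,71 \right)}} = \frac{2 \cdot 25 \frac{1}{-70 + 25}}{3349} - \frac{4267}{-48} = 2 \cdot 25 \frac{1}{-45} \cdot \frac{1}{3349} - - \frac{4267}{48} = 2 \cdot 25 \left(- \frac{1}{45}\right) \frac{1}{3349} + \frac{4267}{48} = \left(- \frac{10}{9}\right) \frac{1}{3349} + \frac{4267}{48} = - \frac{10}{30141} + \frac{4267}{48} = \frac{42870389}{482256}$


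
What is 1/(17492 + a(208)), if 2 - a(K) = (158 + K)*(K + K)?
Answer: -1/134762 ≈ -7.4205e-6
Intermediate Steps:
a(K) = 2 - 2*K*(158 + K) (a(K) = 2 - (158 + K)*(K + K) = 2 - (158 + K)*2*K = 2 - 2*K*(158 + K))
1/(17492 + a(208)) = 1/(17492 + (2 - 316*208 - 2*208²)) = 1/(17492 + (2 - 65728 - 2*43264)) = 1/(17492 + (2 - 65728 - 86528)) = 1/(17492 - 152254) = 1/(-134762) = -1/134762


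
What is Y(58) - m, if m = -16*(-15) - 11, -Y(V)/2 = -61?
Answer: -107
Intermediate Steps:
Y(V) = 122 (Y(V) = -2*(-61) = 122)
m = 229 (m = 240 - 11 = 229)
Y(58) - m = 122 - 1*229 = 122 - 229 = -107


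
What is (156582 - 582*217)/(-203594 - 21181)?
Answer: -10096/74925 ≈ -0.13475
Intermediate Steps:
(156582 - 582*217)/(-203594 - 21181) = (156582 - 126294)/(-224775) = 30288*(-1/224775) = -10096/74925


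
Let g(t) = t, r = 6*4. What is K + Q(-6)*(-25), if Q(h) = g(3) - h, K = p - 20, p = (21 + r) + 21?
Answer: -179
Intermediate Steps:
r = 24
p = 66 (p = (21 + 24) + 21 = 45 + 21 = 66)
K = 46 (K = 66 - 20 = 46)
Q(h) = 3 - h
K + Q(-6)*(-25) = 46 + (3 - 1*(-6))*(-25) = 46 + (3 + 6)*(-25) = 46 + 9*(-25) = 46 - 225 = -179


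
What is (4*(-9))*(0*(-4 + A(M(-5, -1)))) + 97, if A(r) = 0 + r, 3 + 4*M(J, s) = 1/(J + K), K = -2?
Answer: 97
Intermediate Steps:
M(J, s) = -¾ + 1/(4*(-2 + J)) (M(J, s) = -¾ + 1/(4*(J - 2)) = -¾ + 1/(4*(-2 + J)))
A(r) = r
(4*(-9))*(0*(-4 + A(M(-5, -1)))) + 97 = (4*(-9))*(0*(-4 + (7 - 3*(-5))/(4*(-2 - 5)))) + 97 = -0*(-4 + (¼)*(7 + 15)/(-7)) + 97 = -0*(-4 + (¼)*(-⅐)*22) + 97 = -0*(-4 - 11/14) + 97 = -0*(-67)/14 + 97 = -36*0 + 97 = 0 + 97 = 97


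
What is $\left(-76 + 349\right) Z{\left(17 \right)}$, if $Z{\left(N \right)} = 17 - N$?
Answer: $0$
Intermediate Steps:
$\left(-76 + 349\right) Z{\left(17 \right)} = \left(-76 + 349\right) \left(17 - 17\right) = 273 \left(17 - 17\right) = 273 \cdot 0 = 0$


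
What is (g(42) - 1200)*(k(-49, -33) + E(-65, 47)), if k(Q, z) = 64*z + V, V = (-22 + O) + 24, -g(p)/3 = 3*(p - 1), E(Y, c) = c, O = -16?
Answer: 3261951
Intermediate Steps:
g(p) = 9 - 9*p (g(p) = -9*(p - 1) = -9*(-1 + p) = -3*(-3 + 3*p) = 9 - 9*p)
V = -14 (V = (-22 - 16) + 24 = -38 + 24 = -14)
k(Q, z) = -14 + 64*z (k(Q, z) = 64*z - 14 = -14 + 64*z)
(g(42) - 1200)*(k(-49, -33) + E(-65, 47)) = ((9 - 9*42) - 1200)*((-14 + 64*(-33)) + 47) = ((9 - 378) - 1200)*((-14 - 2112) + 47) = (-369 - 1200)*(-2126 + 47) = -1569*(-2079) = 3261951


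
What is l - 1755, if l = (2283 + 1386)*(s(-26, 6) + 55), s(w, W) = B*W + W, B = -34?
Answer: -526422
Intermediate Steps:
s(w, W) = -33*W (s(w, W) = -34*W + W = -33*W)
l = -524667 (l = (2283 + 1386)*(-33*6 + 55) = 3669*(-198 + 55) = 3669*(-143) = -524667)
l - 1755 = -524667 - 1755 = -526422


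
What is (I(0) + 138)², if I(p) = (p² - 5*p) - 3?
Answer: 18225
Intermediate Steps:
I(p) = -3 + p² - 5*p
(I(0) + 138)² = ((-3 + 0² - 5*0) + 138)² = ((-3 + 0 + 0) + 138)² = (-3 + 138)² = 135² = 18225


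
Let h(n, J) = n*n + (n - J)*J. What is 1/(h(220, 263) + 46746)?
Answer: 1/83837 ≈ 1.1928e-5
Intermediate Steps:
h(n, J) = n² + J*(n - J)
1/(h(220, 263) + 46746) = 1/((220² - 1*263² + 263*220) + 46746) = 1/((48400 - 1*69169 + 57860) + 46746) = 1/((48400 - 69169 + 57860) + 46746) = 1/(37091 + 46746) = 1/83837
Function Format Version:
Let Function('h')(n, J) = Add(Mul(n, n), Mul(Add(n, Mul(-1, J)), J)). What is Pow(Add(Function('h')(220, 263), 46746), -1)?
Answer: Rational(1, 83837) ≈ 1.1928e-5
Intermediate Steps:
Function('h')(n, J) = Add(Pow(n, 2), Mul(J, Add(n, Mul(-1, J))))
Pow(Add(Function('h')(220, 263), 46746), -1) = Pow(Add(Add(Pow(220, 2), Mul(-1, Pow(263, 2)), Mul(263, 220)), 46746), -1) = Pow(Add(Add(48400, Mul(-1, 69169), 57860), 46746), -1) = Pow(Add(Add(48400, -69169, 57860), 46746), -1) = Pow(Add(37091, 46746), -1) = Pow(83837, -1) = Rational(1, 83837)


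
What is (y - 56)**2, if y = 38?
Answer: 324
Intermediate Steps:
(y - 56)**2 = (38 - 56)**2 = (-18)**2 = 324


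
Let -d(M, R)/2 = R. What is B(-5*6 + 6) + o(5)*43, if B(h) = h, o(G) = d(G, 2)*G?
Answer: -884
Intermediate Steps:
d(M, R) = -2*R
o(G) = -4*G (o(G) = (-2*2)*G = -4*G)
B(-5*6 + 6) + o(5)*43 = (-5*6 + 6) - 4*5*43 = (-30 + 6) - 20*43 = -24 - 860 = -884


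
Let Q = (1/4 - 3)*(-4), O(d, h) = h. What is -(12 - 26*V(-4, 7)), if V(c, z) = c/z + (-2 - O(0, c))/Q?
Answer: -1704/77 ≈ -22.130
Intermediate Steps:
Q = 11 (Q = (1*(¼) - 3)*(-4) = (¼ - 3)*(-4) = -11/4*(-4) = 11)
V(c, z) = -2/11 - c/11 + c/z (V(c, z) = c/z + (-2 - c)/11 = c/z + (-2 - c)*(1/11) = c/z + (-2/11 - c/11) = -2/11 - c/11 + c/z)
-(12 - 26*V(-4, 7)) = -(12 - 26*(-4 - 1/11*7*(2 - 4))/7) = -(12 - 26*(-4 - 1/11*7*(-2))/7) = -(12 - 26*(-4 + 14/11)/7) = -(12 - 26*(-30)/(7*11)) = -(12 - 26*(-30/77)) = -(12 + 780/77) = -1704/77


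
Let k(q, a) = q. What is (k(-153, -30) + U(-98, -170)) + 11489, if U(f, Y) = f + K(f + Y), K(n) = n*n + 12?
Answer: 83074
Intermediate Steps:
K(n) = 12 + n² (K(n) = n² + 12 = 12 + n²)
U(f, Y) = 12 + f + (Y + f)² (U(f, Y) = f + (12 + (f + Y)²) = f + (12 + (Y + f)²) = 12 + f + (Y + f)²)
(k(-153, -30) + U(-98, -170)) + 11489 = (-153 + (12 - 98 + (-170 - 98)²)) + 11489 = (-153 + (12 - 98 + (-268)²)) + 11489 = (-153 + (12 - 98 + 71824)) + 11489 = (-153 + 71738) + 11489 = 71585 + 11489 = 83074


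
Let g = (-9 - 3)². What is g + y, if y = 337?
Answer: 481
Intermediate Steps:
g = 144 (g = (-12)² = 144)
g + y = 144 + 337 = 481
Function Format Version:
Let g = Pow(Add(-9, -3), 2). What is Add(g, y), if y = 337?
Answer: 481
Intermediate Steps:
g = 144 (g = Pow(-12, 2) = 144)
Add(g, y) = Add(144, 337) = 481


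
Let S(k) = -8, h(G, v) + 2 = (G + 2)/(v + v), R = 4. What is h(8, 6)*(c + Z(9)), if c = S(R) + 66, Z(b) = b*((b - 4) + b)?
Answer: -644/3 ≈ -214.67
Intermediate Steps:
h(G, v) = -2 + (2 + G)/(2*v) (h(G, v) = -2 + (G + 2)/(v + v) = -2 + (2 + G)/((2*v)) = -2 + (2 + G)*(1/(2*v)) = -2 + (2 + G)/(2*v))
Z(b) = b*(-4 + 2*b) (Z(b) = b*((-4 + b) + b) = b*(-4 + 2*b))
c = 58 (c = -8 + 66 = 58)
h(8, 6)*(c + Z(9)) = ((½)*(2 + 8 - 4*6)/6)*(58 + 2*9*(-2 + 9)) = ((½)*(⅙)*(2 + 8 - 24))*(58 + 2*9*7) = ((½)*(⅙)*(-14))*(58 + 126) = -7/6*184 = -644/3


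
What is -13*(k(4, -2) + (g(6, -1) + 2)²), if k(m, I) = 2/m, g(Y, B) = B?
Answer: -39/2 ≈ -19.500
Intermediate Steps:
-13*(k(4, -2) + (g(6, -1) + 2)²) = -13*(2/4 + (-1 + 2)²) = -13*(2*(¼) + 1²) = -13*(½ + 1) = -13*3/2 = -39/2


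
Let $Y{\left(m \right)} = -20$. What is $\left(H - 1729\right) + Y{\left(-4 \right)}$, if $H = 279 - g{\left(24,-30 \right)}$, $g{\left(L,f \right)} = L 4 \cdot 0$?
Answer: $-1470$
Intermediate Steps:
$g{\left(L,f \right)} = 0$ ($g{\left(L,f \right)} = 4 L 0 = 0$)
$H = 279$ ($H = 279 - 0 = 279 + 0 = 279$)
$\left(H - 1729\right) + Y{\left(-4 \right)} = \left(279 - 1729\right) - 20 = -1450 - 20 = -1470$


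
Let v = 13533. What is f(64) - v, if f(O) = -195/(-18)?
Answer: -81133/6 ≈ -13522.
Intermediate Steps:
f(O) = 65/6 (f(O) = -195*(-1/18) = 65/6)
f(64) - v = 65/6 - 1*13533 = 65/6 - 13533 = -81133/6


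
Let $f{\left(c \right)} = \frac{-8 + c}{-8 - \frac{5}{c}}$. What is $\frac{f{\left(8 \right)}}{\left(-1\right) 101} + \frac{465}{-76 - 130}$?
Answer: $- \frac{465}{206} \approx -2.2573$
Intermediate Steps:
$f{\left(c \right)} = \frac{-8 + c}{-8 - \frac{5}{c}}$
$\frac{f{\left(8 \right)}}{\left(-1\right) 101} + \frac{465}{-76 - 130} = \frac{8 \frac{1}{5 + 8 \cdot 8} \left(8 - 8\right)}{\left(-1\right) 101} + \frac{465}{-76 - 130} = \frac{8 \frac{1}{5 + 64} \left(8 - 8\right)}{-101} + \frac{465}{-76 - 130} = 8 \cdot \frac{1}{69} \cdot 0 \left(- \frac{1}{101}\right) + \frac{465}{-206} = 8 \cdot \frac{1}{69} \cdot 0 \left(- \frac{1}{101}\right) + 465 \left(- \frac{1}{206}\right) = 0 \left(- \frac{1}{101}\right) - \frac{465}{206} = 0 - \frac{465}{206} = - \frac{465}{206}$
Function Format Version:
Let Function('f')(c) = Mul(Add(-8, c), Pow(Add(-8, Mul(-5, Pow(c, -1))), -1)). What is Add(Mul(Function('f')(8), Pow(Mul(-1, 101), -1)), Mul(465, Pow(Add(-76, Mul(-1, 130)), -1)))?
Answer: Rational(-465, 206) ≈ -2.2573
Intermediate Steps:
Function('f')(c) = Mul(Pow(Add(-8, Mul(-5, Pow(c, -1))), -1), Add(-8, c))
Add(Mul(Function('f')(8), Pow(Mul(-1, 101), -1)), Mul(465, Pow(Add(-76, Mul(-1, 130)), -1))) = Add(Mul(Mul(8, Pow(Add(5, Mul(8, 8)), -1), Add(8, Mul(-1, 8))), Pow(Mul(-1, 101), -1)), Mul(465, Pow(Add(-76, Mul(-1, 130)), -1))) = Add(Mul(Mul(8, Pow(Add(5, 64), -1), Add(8, -8)), Pow(-101, -1)), Mul(465, Pow(Add(-76, -130), -1))) = Add(Mul(Mul(8, Pow(69, -1), 0), Rational(-1, 101)), Mul(465, Pow(-206, -1))) = Add(Mul(Mul(8, Rational(1, 69), 0), Rational(-1, 101)), Mul(465, Rational(-1, 206))) = Add(Mul(0, Rational(-1, 101)), Rational(-465, 206)) = Add(0, Rational(-465, 206)) = Rational(-465, 206)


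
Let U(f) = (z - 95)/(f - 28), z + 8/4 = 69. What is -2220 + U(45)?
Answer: -37768/17 ≈ -2221.6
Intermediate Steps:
z = 67 (z = -2 + 69 = 67)
U(f) = -28/(-28 + f) (U(f) = (67 - 95)/(f - 28) = -28/(-28 + f))
-2220 + U(45) = -2220 - 28/(-28 + 45) = -2220 - 28/17 = -37768/17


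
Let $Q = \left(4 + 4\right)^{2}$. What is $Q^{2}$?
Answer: $4096$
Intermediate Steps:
$Q = 64$ ($Q = 8^{2} = 64$)
$Q^{2} = 64^{2} = 4096$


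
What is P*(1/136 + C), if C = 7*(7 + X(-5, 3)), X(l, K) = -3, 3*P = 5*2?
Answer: 19045/204 ≈ 93.358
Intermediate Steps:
P = 10/3 (P = (5*2)/3 = (⅓)*10 = 10/3 ≈ 3.3333)
C = 28 (C = 7*(7 - 3) = 7*4 = 28)
P*(1/136 + C) = 10*(1/136 + 28)/3 = (10/3)*(3809/136) = 19045/204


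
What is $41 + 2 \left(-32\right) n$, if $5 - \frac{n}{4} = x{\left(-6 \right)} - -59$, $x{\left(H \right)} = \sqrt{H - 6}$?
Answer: $13865 + 512 i \sqrt{3} \approx 13865.0 + 886.81 i$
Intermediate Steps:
$x{\left(H \right)} = \sqrt{-6 + H}$
$n = -216 - 8 i \sqrt{3}$ ($n = 20 - 4 \left(\sqrt{-6 - 6} - -59\right) = 20 - 4 \left(\sqrt{-12} + 59\right) = 20 - 4 \left(2 i \sqrt{3} + 59\right) = 20 - 4 \left(59 + 2 i \sqrt{3}\right) = 20 - \left(236 + 8 i \sqrt{3}\right) = -216 - 8 i \sqrt{3} \approx -216.0 - 13.856 i$)
$41 + 2 \left(-32\right) n = 41 + 2 \left(-32\right) \left(-216 - 8 i \sqrt{3}\right) = 41 - 64 \left(-216 - 8 i \sqrt{3}\right) = 41 + \left(13824 + 512 i \sqrt{3}\right) = 13865 + 512 i \sqrt{3}$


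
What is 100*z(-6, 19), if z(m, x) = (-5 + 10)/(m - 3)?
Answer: -500/9 ≈ -55.556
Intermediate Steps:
z(m, x) = 5/(-3 + m)
100*z(-6, 19) = 100*(5/(-3 - 6)) = 100*(5/(-9)) = 100*(5*(-1/9)) = 100*(-5/9) = -500/9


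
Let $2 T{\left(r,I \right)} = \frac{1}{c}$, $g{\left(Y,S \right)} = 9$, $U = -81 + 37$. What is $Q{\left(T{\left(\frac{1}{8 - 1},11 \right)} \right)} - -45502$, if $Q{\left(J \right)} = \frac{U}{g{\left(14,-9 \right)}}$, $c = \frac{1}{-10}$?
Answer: $\frac{409474}{9} \approx 45497.0$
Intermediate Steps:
$U = -44$
$c = - \frac{1}{10} \approx -0.1$
$T{\left(r,I \right)} = -5$ ($T{\left(r,I \right)} = \frac{1}{2 \left(- \frac{1}{10}\right)} = \frac{1}{2} \left(-10\right) = -5$)
$Q{\left(J \right)} = - \frac{44}{9}$
$Q{\left(T{\left(\frac{1}{8 - 1},11 \right)} \right)} - -45502 = - \frac{44}{9} - -45502 = - \frac{44}{9} + 45502 = \frac{409474}{9}$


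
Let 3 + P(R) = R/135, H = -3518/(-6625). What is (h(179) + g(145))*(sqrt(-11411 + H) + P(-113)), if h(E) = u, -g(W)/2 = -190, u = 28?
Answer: -70448/45 + 1224*I*sqrt(2225833845)/1325 ≈ -1565.5 + 43583.0*I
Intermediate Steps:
g(W) = 380 (g(W) = -2*(-190) = 380)
H = 3518/6625 (H = -3518*(-1/6625) = 3518/6625 ≈ 0.53102)
P(R) = -3 + R/135
h(E) = 28
(h(179) + g(145))*(sqrt(-11411 + H) + P(-113)) = (28 + 380)*(sqrt(-11411 + 3518/6625) + (-3 + (1/135)*(-113))) = 408*(sqrt(-75594357/6625) + (-3 - 113/135)) = 408*(3*I*sqrt(2225833845)/1325 - 518/135) = 408*(-518/135 + 3*I*sqrt(2225833845)/1325) = -70448/45 + 1224*I*sqrt(2225833845)/1325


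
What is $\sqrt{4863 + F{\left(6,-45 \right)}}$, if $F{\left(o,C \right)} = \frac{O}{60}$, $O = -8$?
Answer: $\frac{\sqrt{1094145}}{15} \approx 69.734$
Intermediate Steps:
$F{\left(o,C \right)} = - \frac{2}{15}$ ($F{\left(o,C \right)} = - \frac{8}{60} = \left(-8\right) \frac{1}{60} = - \frac{2}{15}$)
$\sqrt{4863 + F{\left(6,-45 \right)}} = \sqrt{4863 - \frac{2}{15}} = \sqrt{\frac{72943}{15}} = \frac{\sqrt{1094145}}{15}$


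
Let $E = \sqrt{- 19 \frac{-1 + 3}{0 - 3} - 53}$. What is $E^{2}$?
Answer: $- \frac{121}{3} \approx -40.333$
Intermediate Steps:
$E = \frac{11 i \sqrt{3}}{3}$ ($E = \sqrt{- 19 \frac{2}{-3} - 53} = \sqrt{- 19 \cdot 2 \left(- \frac{1}{3}\right) - 53} = \sqrt{\left(-19\right) \left(- \frac{2}{3}\right) - 53} = \sqrt{\frac{38}{3} - 53} = \sqrt{- \frac{121}{3}} = \frac{11 i \sqrt{3}}{3} \approx 6.3509 i$)
$E^{2} = \left(\frac{11 i \sqrt{3}}{3}\right)^{2} = - \frac{121}{3}$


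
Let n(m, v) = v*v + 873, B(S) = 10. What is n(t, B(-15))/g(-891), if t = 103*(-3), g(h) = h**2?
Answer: 973/793881 ≈ 0.0012256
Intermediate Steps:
t = -309
n(m, v) = 873 + v**2 (n(m, v) = v**2 + 873 = 873 + v**2)
n(t, B(-15))/g(-891) = (873 + 10**2)/((-891)**2) = (873 + 100)/793881 = 973*(1/793881) = 973/793881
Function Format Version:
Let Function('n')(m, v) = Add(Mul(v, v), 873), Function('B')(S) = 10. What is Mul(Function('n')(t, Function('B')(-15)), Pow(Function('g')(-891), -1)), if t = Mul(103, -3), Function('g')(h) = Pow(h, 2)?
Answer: Rational(973, 793881) ≈ 0.0012256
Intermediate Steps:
t = -309
Function('n')(m, v) = Add(873, Pow(v, 2)) (Function('n')(m, v) = Add(Pow(v, 2), 873) = Add(873, Pow(v, 2)))
Mul(Function('n')(t, Function('B')(-15)), Pow(Function('g')(-891), -1)) = Mul(Add(873, Pow(10, 2)), Pow(Pow(-891, 2), -1)) = Mul(Add(873, 100), Pow(793881, -1)) = Mul(973, Rational(1, 793881)) = Rational(973, 793881)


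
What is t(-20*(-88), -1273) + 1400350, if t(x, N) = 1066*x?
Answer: 3276510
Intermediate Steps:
t(-20*(-88), -1273) + 1400350 = 1066*(-20*(-88)) + 1400350 = 1066*1760 + 1400350 = 1876160 + 1400350 = 3276510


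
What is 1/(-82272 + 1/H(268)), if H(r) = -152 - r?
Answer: -420/34554241 ≈ -1.2155e-5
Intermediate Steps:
1/(-82272 + 1/H(268)) = 1/(-82272 + 1/(-152 - 1*268)) = 1/(-82272 + 1/(-152 - 268)) = 1/(-82272 + 1/(-420)) = 1/(-82272 - 1/420) = 1/(-34554241/420) = -420/34554241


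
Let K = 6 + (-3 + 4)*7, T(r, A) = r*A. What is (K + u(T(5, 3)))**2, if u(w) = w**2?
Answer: 56644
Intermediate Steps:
T(r, A) = A*r
K = 13 (K = 6 + 1*7 = 6 + 7 = 13)
(K + u(T(5, 3)))**2 = (13 + (3*5)**2)**2 = (13 + 15**2)**2 = (13 + 225)**2 = 238**2 = 56644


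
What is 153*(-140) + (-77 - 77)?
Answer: -21574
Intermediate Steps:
153*(-140) + (-77 - 77) = -21420 - 154 = -21574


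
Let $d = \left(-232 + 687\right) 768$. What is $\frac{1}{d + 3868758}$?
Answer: $\frac{1}{4218198} \approx 2.3707 \cdot 10^{-7}$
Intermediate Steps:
$d = 349440$ ($d = 455 \cdot 768 = 349440$)
$\frac{1}{d + 3868758} = \frac{1}{349440 + 3868758} = \frac{1}{4218198}$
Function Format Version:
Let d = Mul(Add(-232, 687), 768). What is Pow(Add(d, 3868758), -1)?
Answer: Rational(1, 4218198) ≈ 2.3707e-7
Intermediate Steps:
d = 349440 (d = Mul(455, 768) = 349440)
Pow(Add(d, 3868758), -1) = Pow(Add(349440, 3868758), -1) = Pow(4218198, -1) = Rational(1, 4218198)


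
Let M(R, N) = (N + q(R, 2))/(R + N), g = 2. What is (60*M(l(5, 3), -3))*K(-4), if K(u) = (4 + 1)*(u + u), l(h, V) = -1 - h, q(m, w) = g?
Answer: -800/3 ≈ -266.67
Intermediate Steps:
q(m, w) = 2
M(R, N) = (2 + N)/(N + R) (M(R, N) = (N + 2)/(R + N) = (2 + N)/(N + R))
K(u) = 10*u (K(u) = 5*(2*u) = 10*u)
(60*M(l(5, 3), -3))*K(-4) = (60*((2 - 3)/(-3 + (-1 - 1*5))))*(10*(-4)) = (60*(-1/(-3 + (-1 - 5))))*(-40) = (60*(-1/(-3 - 6)))*(-40) = (60*(-1/(-9)))*(-40) = (60*(-⅑*(-1)))*(-40) = (60*(⅑))*(-40) = (20/3)*(-40) = -800/3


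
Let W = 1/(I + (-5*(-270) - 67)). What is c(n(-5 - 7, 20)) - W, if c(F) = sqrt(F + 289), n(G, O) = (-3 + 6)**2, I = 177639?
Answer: -1/178922 + sqrt(298) ≈ 17.263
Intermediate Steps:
n(G, O) = 9 (n(G, O) = 3**2 = 9)
c(F) = sqrt(289 + F)
W = 1/178922 (W = 1/(177639 + (-5*(-270) - 67)) = 1/(177639 + (1350 - 67)) = 1/(177639 + 1283) = 1/178922 ≈ 5.5890e-6)
c(n(-5 - 7, 20)) - W = sqrt(289 + 9) - 1*1/178922 = sqrt(298) - 1/178922 = -1/178922 + sqrt(298)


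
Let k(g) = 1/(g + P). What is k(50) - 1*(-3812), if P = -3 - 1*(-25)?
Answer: 274465/72 ≈ 3812.0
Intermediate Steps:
P = 22 (P = -3 + 25 = 22)
k(g) = 1/(22 + g) (k(g) = 1/(g + 22) = 1/(22 + g))
k(50) - 1*(-3812) = 1/(22 + 50) - 1*(-3812) = 1/72 + 3812 = 274465/72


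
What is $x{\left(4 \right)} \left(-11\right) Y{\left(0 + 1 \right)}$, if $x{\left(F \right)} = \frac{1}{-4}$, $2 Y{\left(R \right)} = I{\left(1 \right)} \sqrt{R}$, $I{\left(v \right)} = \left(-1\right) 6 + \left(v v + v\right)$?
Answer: $- \frac{11}{2} \approx -5.5$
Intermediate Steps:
$I{\left(v \right)} = -6 + v + v^{2}$ ($I{\left(v \right)} = -6 + \left(v^{2} + v\right) = -6 + \left(v + v^{2}\right) = -6 + v + v^{2}$)
$Y{\left(R \right)} = - 2 \sqrt{R}$ ($Y{\left(R \right)} = \frac{\left(-6 + 1 + 1^{2}\right) \sqrt{R}}{2} = \frac{\left(-6 + 1 + 1\right) \sqrt{R}}{2} = \frac{\left(-4\right) \sqrt{R}}{2} = - 2 \sqrt{R}$)
$x{\left(F \right)} = - \frac{1}{4}$
$x{\left(4 \right)} \left(-11\right) Y{\left(0 + 1 \right)} = \left(- \frac{1}{4}\right) \left(-11\right) \left(- 2 \sqrt{0 + 1}\right) = \frac{11 \left(- 2 \sqrt{1}\right)}{4} = \frac{11 \left(\left(-2\right) 1\right)}{4} = \frac{11}{4} \left(-2\right) = - \frac{11}{2}$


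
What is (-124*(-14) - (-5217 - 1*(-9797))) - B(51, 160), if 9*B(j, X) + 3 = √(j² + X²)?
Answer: -8531/3 - √28201/9 ≈ -2862.3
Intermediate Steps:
B(j, X) = -⅓ + √(X² + j²)/9 (B(j, X) = -⅓ + √(j² + X²)/9 = -⅓ + √(X² + j²)/9)
(-124*(-14) - (-5217 - 1*(-9797))) - B(51, 160) = (-124*(-14) - (-5217 - 1*(-9797))) - (-⅓ + √(160² + 51²)/9) = (1736 - (-5217 + 9797)) - (-⅓ + √(25600 + 2601)/9) = (1736 - 1*4580) - (-⅓ + √28201/9) = (1736 - 4580) + (⅓ - √28201/9) = -2844 + (⅓ - √28201/9) = -8531/3 - √28201/9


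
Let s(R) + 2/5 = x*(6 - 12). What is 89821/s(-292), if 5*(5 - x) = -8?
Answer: -89821/40 ≈ -2245.5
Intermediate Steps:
x = 33/5 (x = 5 - 1/5*(-8) = 5 + 8/5 = 33/5 ≈ 6.6000)
s(R) = -40 (s(R) = -2/5 + 33*(6 - 12)/5 = -2/5 + (33/5)*(-6) = -2/5 - 198/5 = -40)
89821/s(-292) = 89821/(-40) = 89821*(-1/40) = -89821/40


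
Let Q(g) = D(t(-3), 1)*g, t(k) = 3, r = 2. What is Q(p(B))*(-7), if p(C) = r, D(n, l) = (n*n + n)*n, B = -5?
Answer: -504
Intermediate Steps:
D(n, l) = n*(n + n²) (D(n, l) = (n² + n)*n = (n + n²)*n = n*(n + n²))
p(C) = 2
Q(g) = 36*g (Q(g) = (3²*(1 + 3))*g = (9*4)*g = 36*g)
Q(p(B))*(-7) = (36*2)*(-7) = 72*(-7) = -504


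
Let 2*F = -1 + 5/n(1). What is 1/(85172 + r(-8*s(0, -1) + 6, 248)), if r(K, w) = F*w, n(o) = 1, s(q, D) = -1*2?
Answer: 1/85668 ≈ 1.1673e-5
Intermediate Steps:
s(q, D) = -2
F = 2 (F = (-1 + 5/1)/2 = (-1 + 5*1)/2 = (-1 + 5)/2 = (1/2)*4 = 2)
r(K, w) = 2*w
1/(85172 + r(-8*s(0, -1) + 6, 248)) = 1/(85172 + 2*248) = 1/(85172 + 496) = 1/85668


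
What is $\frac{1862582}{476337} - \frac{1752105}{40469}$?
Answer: $- \frac{759215608427}{19276882053} \approx -39.385$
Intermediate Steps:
$\frac{1862582}{476337} - \frac{1752105}{40469} = - \frac{759215608427}{19276882053}$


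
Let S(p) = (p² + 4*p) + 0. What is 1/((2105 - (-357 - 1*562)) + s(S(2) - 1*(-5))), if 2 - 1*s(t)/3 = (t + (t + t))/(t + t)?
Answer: 2/6051 ≈ 0.00033052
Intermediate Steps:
S(p) = p² + 4*p
s(t) = 3/2 (s(t) = 6 - 3*(t + (t + t))/(t + t) = 6 - 3*(t + 2*t)/(2*t) = 6 - 3*3*t*1/(2*t) = 6 - 3*3/2 = 6 - 9/2 = 3/2)
1/((2105 - (-357 - 1*562)) + s(S(2) - 1*(-5))) = 1/((2105 - (-357 - 1*562)) + 3/2) = 1/((2105 - (-357 - 562)) + 3/2) = 1/((2105 - 1*(-919)) + 3/2) = 1/((2105 + 919) + 3/2) = 1/(3024 + 3/2) = 1/(6051/2) = 2/6051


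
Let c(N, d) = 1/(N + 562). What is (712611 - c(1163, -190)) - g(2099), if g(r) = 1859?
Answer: 1226047199/1725 ≈ 7.1075e+5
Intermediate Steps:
c(N, d) = 1/(562 + N)
(712611 - c(1163, -190)) - g(2099) = (712611 - 1/(562 + 1163)) - 1*1859 = (712611 - 1/1725) - 1859 = 1229253974/1725 - 1859 = 1226047199/1725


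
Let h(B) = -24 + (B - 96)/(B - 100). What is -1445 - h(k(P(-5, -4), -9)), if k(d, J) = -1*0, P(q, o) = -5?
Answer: -35549/25 ≈ -1422.0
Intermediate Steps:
k(d, J) = 0
h(B) = -24 + (-96 + B)/(-100 + B)
-1445 - h(k(P(-5, -4), -9)) = -1445 - (2304 - 23*0)/(-100 + 0) = -1445 - (2304 + 0)/(-100) = -1445 - (-1)*2304/100 = -1445 - 1*(-576/25) = -1445 + 576/25 = -35549/25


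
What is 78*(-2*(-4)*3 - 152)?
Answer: -9984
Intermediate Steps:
78*(-2*(-4)*3 - 152) = 78*(8*3 - 152) = 78*(24 - 152) = 78*(-128) = -9984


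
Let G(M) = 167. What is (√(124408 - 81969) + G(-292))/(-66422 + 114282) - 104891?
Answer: -5020083093/47860 + 37*√31/47860 ≈ -1.0489e+5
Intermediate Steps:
(√(124408 - 81969) + G(-292))/(-66422 + 114282) - 104891 = (√(124408 - 81969) + 167)/(-66422 + 114282) - 104891 = (√42439 + 167)/47860 - 104891 = (37*√31 + 167)*(1/47860) - 104891 = (167 + 37*√31)*(1/47860) - 104891 = (167/47860 + 37*√31/47860) - 104891 = -5020083093/47860 + 37*√31/47860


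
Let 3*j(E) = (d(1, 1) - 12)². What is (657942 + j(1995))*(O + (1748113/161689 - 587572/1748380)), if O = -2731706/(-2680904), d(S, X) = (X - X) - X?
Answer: 429904689495486971531669/56840623218396996 ≈ 7.5633e+6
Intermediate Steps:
d(S, X) = -X (d(S, X) = 0 - X = -X)
j(E) = 169/3 (j(E) = (-1*1 - 12)²/3 = (-1 - 12)²/3 = (⅓)*(-13)² = (⅓)*169 = 169/3)
O = 1365853/1340452 (O = -2731706*(-1/2680904) = 1365853/1340452 ≈ 1.0189)
(657942 + j(1995))*(O + (1748113/161689 - 587572/1748380)) = (657942 + 169/3)*(1365853/1340452 + (1748113/161689 - 587572/1748380)) = 1973995*(1365853/1340452 + (1748113*(1/161689) - 587572*1/1748380))/3 = 1973995*(1365853/1340452 + (1748113/161689 - 146893/437095))/3 = 1973995*(1365853/1340452 + 740340469458/70673453455)/3 = (1973995/3)*(1088920411387787131/94734372030661660) = 429904689495486971531669/56840623218396996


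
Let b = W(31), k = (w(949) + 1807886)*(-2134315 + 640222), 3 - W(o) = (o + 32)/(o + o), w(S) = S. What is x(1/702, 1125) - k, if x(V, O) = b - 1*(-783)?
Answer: 167559198171279/62 ≈ 2.7026e+12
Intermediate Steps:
W(o) = 3 - (32 + o)/(2*o) (W(o) = 3 - (o + 32)/(o + o) = 3 - (32 + o)/(2*o))
k = -2702567711655 (k = (949 + 1807886)*(-2134315 + 640222) = 1808835*(-1494093) = -2702567711655)
b = 123/62 (b = 5/2 - 16/31 = 123/62 ≈ 1.9839)
x(V, O) = 48669/62 (x(V, O) = 123/62 - 1*(-783) = 123/62 + 783 = 48669/62)
x(1/702, 1125) - k = 48669/62 - 1*(-2702567711655) = 48669/62 + 2702567711655 = 167559198171279/62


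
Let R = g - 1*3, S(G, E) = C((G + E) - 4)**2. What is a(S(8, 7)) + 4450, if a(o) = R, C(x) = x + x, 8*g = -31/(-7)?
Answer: 249063/56 ≈ 4447.6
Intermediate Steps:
g = 31/56 (g = (-31/(-7))/8 = (-31*(-1/7))/8 = (1/8)*(31/7) = 31/56 ≈ 0.55357)
C(x) = 2*x
S(G, E) = (-8 + 2*E + 2*G)**2 (S(G, E) = (2*((G + E) - 4))**2 = (2*((E + G) - 4))**2 = (2*(-4 + E + G))**2 = (-8 + 2*E + 2*G)**2)
R = -137/56 (R = 31/56 - 1*3 = 31/56 - 3 = -137/56 ≈ -2.4464)
a(o) = -137/56
a(S(8, 7)) + 4450 = -137/56 + 4450 = 249063/56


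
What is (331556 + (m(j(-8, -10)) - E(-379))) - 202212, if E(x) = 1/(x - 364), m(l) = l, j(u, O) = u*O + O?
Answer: 96154603/743 ≈ 1.2941e+5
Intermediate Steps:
j(u, O) = O + O*u (j(u, O) = O*u + O = O + O*u)
E(x) = 1/(-364 + x)
(331556 + (m(j(-8, -10)) - E(-379))) - 202212 = (331556 + (-10*(1 - 8) - 1/(-364 - 379))) - 202212 = (331556 + (-10*(-7) - 1/(-743))) - 202212 = (331556 + (70 - 1*(-1/743))) - 202212 = (331556 + (70 + 1/743)) - 202212 = (331556 + 52011/743) - 202212 = 246398119/743 - 202212 = 96154603/743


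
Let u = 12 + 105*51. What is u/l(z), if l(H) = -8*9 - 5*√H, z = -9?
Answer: -42936/601 + 8945*I/601 ≈ -71.441 + 14.884*I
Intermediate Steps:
u = 5367 (u = 12 + 5355 = 5367)
l(H) = -72 - 5*√H
u/l(z) = 5367/(-72 - 15*I) = 5367*((-72 + 15*I)/5409) = 1789*(-72 + 15*I)/1803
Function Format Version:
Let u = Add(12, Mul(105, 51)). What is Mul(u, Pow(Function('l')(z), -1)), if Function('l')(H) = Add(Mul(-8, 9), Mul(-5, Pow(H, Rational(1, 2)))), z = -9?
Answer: Add(Rational(-42936, 601), Mul(Rational(8945, 601), I)) ≈ Add(-71.441, Mul(14.884, I))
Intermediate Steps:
u = 5367 (u = Add(12, 5355) = 5367)
Function('l')(H) = Add(-72, Mul(-5, Pow(H, Rational(1, 2))))
Mul(u, Pow(Function('l')(z), -1)) = Mul(5367, Pow(Add(-72, Mul(-5, Pow(-9, Rational(1, 2)))), -1)) = Mul(5367, Pow(Add(-72, Mul(-5, Mul(3, I))), -1)) = Mul(5367, Pow(Add(-72, Mul(-15, I)), -1)) = Mul(5367, Mul(Rational(1, 5409), Add(-72, Mul(15, I)))) = Mul(Rational(1789, 1803), Add(-72, Mul(15, I)))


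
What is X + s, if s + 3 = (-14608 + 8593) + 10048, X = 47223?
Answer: 51253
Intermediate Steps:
s = 4030 (s = -3 + ((-14608 + 8593) + 10048) = -3 + (-6015 + 10048) = -3 + 4033 = 4030)
X + s = 47223 + 4030 = 51253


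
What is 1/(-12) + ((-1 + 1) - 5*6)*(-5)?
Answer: 1799/12 ≈ 149.92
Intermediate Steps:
1/(-12) + ((-1 + 1) - 5*6)*(-5) = -1/12 + (0 - 30)*(-5) = -1/12 - 30*(-5) = -1/12 + 150 = 1799/12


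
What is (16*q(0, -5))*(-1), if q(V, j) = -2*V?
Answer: 0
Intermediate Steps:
(16*q(0, -5))*(-1) = (16*(-2*0))*(-1) = (16*0)*(-1) = 0*(-1) = 0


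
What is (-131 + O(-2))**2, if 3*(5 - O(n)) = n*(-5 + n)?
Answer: 153664/9 ≈ 17074.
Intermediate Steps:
O(n) = 5 - n*(-5 + n)/3
(-131 + O(-2))**2 = (-131 + (5 - 1/3*(-2)**2 + (5/3)*(-2)))**2 = (-131 + (5 - 1/3*4 - 10/3))**2 = (-131 + (5 - 4/3 - 10/3))**2 = (-131 + 1/3)**2 = (-392/3)**2 = 153664/9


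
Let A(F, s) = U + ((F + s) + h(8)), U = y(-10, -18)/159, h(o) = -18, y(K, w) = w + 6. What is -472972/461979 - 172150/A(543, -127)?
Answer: -140834942551/324771237 ≈ -433.64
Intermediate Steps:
y(K, w) = 6 + w
U = -4/53 (U = (6 - 18)/159 = -12*1/159 = -4/53 ≈ -0.075472)
A(F, s) = -958/53 + F + s (A(F, s) = -4/53 + ((F + s) - 18) = -4/53 + (-18 + F + s) = -958/53 + F + s)
-472972/461979 - 172150/A(543, -127) = -472972/461979 - 172150/(-958/53 + 543 - 127) = -472972*1/461979 - 172150/21090/53 = -472972/461979 - 172150*53/21090 = -472972/461979 - 912395/2109 = -140834942551/324771237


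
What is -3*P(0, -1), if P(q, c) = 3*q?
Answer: 0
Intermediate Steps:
-3*P(0, -1) = -9*0 = -3*0 = 0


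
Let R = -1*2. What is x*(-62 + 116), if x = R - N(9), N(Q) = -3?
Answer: 54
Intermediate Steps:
R = -2
x = 1 (x = -2 - 1*(-3) = -2 + 3 = 1)
x*(-62 + 116) = 1*(-62 + 116) = 1*54 = 54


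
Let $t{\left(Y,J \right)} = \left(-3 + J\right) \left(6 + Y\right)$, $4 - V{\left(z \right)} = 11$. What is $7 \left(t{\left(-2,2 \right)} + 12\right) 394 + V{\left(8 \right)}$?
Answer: $22057$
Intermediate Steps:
$V{\left(z \right)} = -7$ ($V{\left(z \right)} = 4 - 11 = -7$)
$7 \left(t{\left(-2,2 \right)} + 12\right) 394 + V{\left(8 \right)} = 7 \left(\left(-18 - -6 + 6 \cdot 2 + 2 \left(-2\right)\right) + 12\right) 394 - 7 = 7 \left(\left(-18 + 6 + 12 - 4\right) + 12\right) 394 - 7 = 7 \left(-4 + 12\right) 394 - 7 = 7 \cdot 8 \cdot 394 - 7 = 56 \cdot 394 - 7 = 22064 - 7 = 22057$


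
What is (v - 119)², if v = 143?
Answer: 576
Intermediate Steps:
(v - 119)² = (143 - 119)² = 24² = 576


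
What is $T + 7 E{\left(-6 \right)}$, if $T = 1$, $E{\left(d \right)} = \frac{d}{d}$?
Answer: $8$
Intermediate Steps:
$E{\left(d \right)} = 1$
$T + 7 E{\left(-6 \right)} = 1 + 7 \cdot 1 = 1 + 7 = 8$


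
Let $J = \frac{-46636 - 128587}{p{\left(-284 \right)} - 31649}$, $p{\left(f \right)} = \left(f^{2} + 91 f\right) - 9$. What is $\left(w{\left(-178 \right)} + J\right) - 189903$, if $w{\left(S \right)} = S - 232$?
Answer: $- \frac{4406682425}{23154} \approx -1.9032 \cdot 10^{5}$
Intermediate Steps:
$w{\left(S \right)} = -232 + S$ ($w{\left(S \right)} = S - 232 = -232 + S$)
$p{\left(f \right)} = -9 + f^{2} + 91 f$
$J = - \frac{175223}{23154}$ ($J = \frac{-46636 - 128587}{\left(-9 + \left(-284\right)^{2} + 91 \left(-284\right)\right) - 31649} = - \frac{175223}{\left(-9 + 80656 - 25844\right) - 31649} = - \frac{175223}{54803 - 31649} = - \frac{175223}{23154} \approx -7.5677$)
$\left(w{\left(-178 \right)} + J\right) - 189903 = \left(\left(-232 - 178\right) - \frac{175223}{23154}\right) - 189903 = \left(-410 - \frac{175223}{23154}\right) - 189903 = - \frac{9668363}{23154} - 189903 = - \frac{4406682425}{23154}$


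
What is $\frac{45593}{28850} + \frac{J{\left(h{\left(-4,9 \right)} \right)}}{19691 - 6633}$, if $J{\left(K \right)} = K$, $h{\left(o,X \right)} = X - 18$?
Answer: $\frac{148773436}{94180825} \approx 1.5797$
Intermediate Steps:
$h{\left(o,X \right)} = -18 + X$ ($h{\left(o,X \right)} = X - 18 = -18 + X$)
$\frac{45593}{28850} + \frac{J{\left(h{\left(-4,9 \right)} \right)}}{19691 - 6633} = \frac{45593}{28850} + \frac{-18 + 9}{19691 - 6633} = 45593 \cdot \frac{1}{28850} - \frac{9}{13058} = \frac{45593}{28850} - \frac{9}{13058} = \frac{148773436}{94180825}$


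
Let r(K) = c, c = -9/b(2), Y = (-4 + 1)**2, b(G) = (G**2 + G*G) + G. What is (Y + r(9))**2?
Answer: 6561/100 ≈ 65.610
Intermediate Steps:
b(G) = G + 2*G**2 (b(G) = (G**2 + G**2) + G = 2*G**2 + G = G + 2*G**2)
Y = 9 (Y = (-3)**2 = 9)
c = -9/10 (c = -9*1/(2*(1 + 2*2)) = -9*1/(2*(1 + 4)) = -9/(2*5) = -9/10 ≈ -0.90000)
r(K) = -9/10
(Y + r(9))**2 = (9 - 9/10)**2 = (81/10)**2 = 6561/100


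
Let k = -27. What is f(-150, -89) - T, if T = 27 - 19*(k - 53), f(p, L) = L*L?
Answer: 6374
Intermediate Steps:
f(p, L) = L**2
T = 1547 (T = 27 - 19*(-27 - 53) = 27 - 19*(-80) = 27 - 1*(-1520) = 27 + 1520 = 1547)
f(-150, -89) - T = (-89)**2 - 1*1547 = 7921 - 1547 = 6374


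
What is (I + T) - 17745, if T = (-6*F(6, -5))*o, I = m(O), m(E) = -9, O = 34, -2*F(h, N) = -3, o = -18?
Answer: -17592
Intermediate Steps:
F(h, N) = 3/2 (F(h, N) = -½*(-3) = 3/2)
I = -9
T = 162 (T = -6*3/2*(-18) = -9*(-18) = 162)
(I + T) - 17745 = (-9 + 162) - 17745 = 153 - 17745 = -17592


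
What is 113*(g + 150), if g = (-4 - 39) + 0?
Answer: 12091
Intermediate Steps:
g = -43 (g = -43 + 0 = -43)
113*(g + 150) = 113*(-43 + 150) = 113*107 = 12091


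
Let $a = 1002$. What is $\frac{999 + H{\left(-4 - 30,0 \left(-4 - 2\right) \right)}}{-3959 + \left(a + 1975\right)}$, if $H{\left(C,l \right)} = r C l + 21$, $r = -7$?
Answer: $- \frac{510}{491} \approx -1.0387$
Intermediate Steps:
$H{\left(C,l \right)} = 21 - 7 C l$ ($H{\left(C,l \right)} = - 7 C l + 21 = 21 - 7 C l$)
$\frac{999 + H{\left(-4 - 30,0 \left(-4 - 2\right) \right)}}{-3959 + \left(a + 1975\right)} = \frac{999 + \left(21 - 7 \left(-4 - 30\right) 0 \left(-4 - 2\right)\right)}{-3959 + \left(1002 + 1975\right)} = \frac{999 + \left(21 - - 238 \cdot 0 \left(-6\right)\right)}{-3959 + 2977} = \frac{999 + \left(21 - \left(-238\right) 0\right)}{-982} = \left(999 + \left(21 + 0\right)\right) \left(- \frac{1}{982}\right) = \left(999 + 21\right) \left(- \frac{1}{982}\right) = 1020 \left(- \frac{1}{982}\right) = - \frac{510}{491}$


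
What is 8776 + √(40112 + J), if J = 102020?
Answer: 8776 + 2*√35533 ≈ 9153.0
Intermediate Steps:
8776 + √(40112 + J) = 8776 + √(40112 + 102020) = 8776 + √142132 = 8776 + 2*√35533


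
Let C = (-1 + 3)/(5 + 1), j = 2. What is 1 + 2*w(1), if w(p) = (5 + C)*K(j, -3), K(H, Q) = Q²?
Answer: 97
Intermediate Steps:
C = ⅓ (C = 2/6 = 2*(⅙) = ⅓ ≈ 0.33333)
w(p) = 48 (w(p) = (5 + ⅓)*(-3)² = (16/3)*9 = 48)
1 + 2*w(1) = 1 + 2*48 = 1 + 96 = 97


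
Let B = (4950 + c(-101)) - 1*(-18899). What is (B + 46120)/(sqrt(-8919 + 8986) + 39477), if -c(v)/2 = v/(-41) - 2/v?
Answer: 11437318404051/6453472966142 - 289721063*sqrt(67)/6453472966142 ≈ 1.7719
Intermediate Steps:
c(v) = 4/v + 2*v/41 (c(v) = -2*(v/(-41) - 2/v) = -2*(v*(-1/41) - 2/v) = -2*(-v/41 - 2/v) = -2*(-2/v - v/41) = 4/v + 2*v/41)
B = 98738143/4141 (B = (4950 + (4/(-101) + (2/41)*(-101))) - 1*(-18899) = (4950 + (4*(-1/101) - 202/41)) + 18899 = (4950 + (-4/101 - 202/41)) + 18899 = (4950 - 20566/4141) + 18899 = 20477384/4141 + 18899 = 98738143/4141 ≈ 23844.)
(B + 46120)/(sqrt(-8919 + 8986) + 39477) = (98738143/4141 + 46120)/(sqrt(-8919 + 8986) + 39477) = 289721063/(4141*(sqrt(67) + 39477)) = 289721063/(4141*(39477 + sqrt(67)))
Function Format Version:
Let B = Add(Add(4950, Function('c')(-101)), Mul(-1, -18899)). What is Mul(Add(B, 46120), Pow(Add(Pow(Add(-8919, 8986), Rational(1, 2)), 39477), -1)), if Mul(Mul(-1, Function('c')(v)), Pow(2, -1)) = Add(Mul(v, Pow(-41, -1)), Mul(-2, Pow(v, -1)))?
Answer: Add(Rational(11437318404051, 6453472966142), Mul(Rational(-289721063, 6453472966142), Pow(67, Rational(1, 2)))) ≈ 1.7719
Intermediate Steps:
Function('c')(v) = Add(Mul(4, Pow(v, -1)), Mul(Rational(2, 41), v)) (Function('c')(v) = Mul(-2, Add(Mul(v, Pow(-41, -1)), Mul(-2, Pow(v, -1)))) = Mul(-2, Add(Mul(v, Rational(-1, 41)), Mul(-2, Pow(v, -1)))) = Mul(-2, Add(Mul(Rational(-1, 41), v), Mul(-2, Pow(v, -1)))) = Mul(-2, Add(Mul(-2, Pow(v, -1)), Mul(Rational(-1, 41), v))) = Add(Mul(4, Pow(v, -1)), Mul(Rational(2, 41), v)))
B = Rational(98738143, 4141) (B = Add(Add(4950, Add(Mul(4, Pow(-101, -1)), Mul(Rational(2, 41), -101))), Mul(-1, -18899)) = Add(Add(4950, Add(Mul(4, Rational(-1, 101)), Rational(-202, 41))), 18899) = Add(Add(4950, Add(Rational(-4, 101), Rational(-202, 41))), 18899) = Add(Add(4950, Rational(-20566, 4141)), 18899) = Add(Rational(20477384, 4141), 18899) = Rational(98738143, 4141) ≈ 23844.)
Mul(Add(B, 46120), Pow(Add(Pow(Add(-8919, 8986), Rational(1, 2)), 39477), -1)) = Mul(Add(Rational(98738143, 4141), 46120), Pow(Add(Pow(Add(-8919, 8986), Rational(1, 2)), 39477), -1)) = Mul(Rational(289721063, 4141), Pow(Add(Pow(67, Rational(1, 2)), 39477), -1)) = Mul(Rational(289721063, 4141), Pow(Add(39477, Pow(67, Rational(1, 2))), -1))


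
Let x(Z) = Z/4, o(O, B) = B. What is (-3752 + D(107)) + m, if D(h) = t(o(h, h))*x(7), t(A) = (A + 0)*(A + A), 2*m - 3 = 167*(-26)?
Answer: 34150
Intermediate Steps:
m = -4339/2 (m = 3/2 + (167*(-26))/2 = 3/2 + (½)*(-4342) = 3/2 - 2171 = -4339/2 ≈ -2169.5)
t(A) = 2*A² (t(A) = A*(2*A) = 2*A²)
x(Z) = Z/4 (x(Z) = Z*(¼) = Z/4)
D(h) = 7*h²/2 (D(h) = (2*h²)*((¼)*7) = (2*h²)*(7/4) = 7*h²/2)
(-3752 + D(107)) + m = (-3752 + (7/2)*107²) - 4339/2 = (-3752 + (7/2)*11449) - 4339/2 = (-3752 + 80143/2) - 4339/2 = 72639/2 - 4339/2 = 34150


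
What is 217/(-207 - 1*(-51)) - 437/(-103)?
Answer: 45821/16068 ≈ 2.8517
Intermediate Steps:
217/(-207 - 1*(-51)) - 437/(-103) = 217/(-207 + 51) - 437*(-1/103) = 217/(-156) + 437/103 = 217*(-1/156) + 437/103 = -217/156 + 437/103 = 45821/16068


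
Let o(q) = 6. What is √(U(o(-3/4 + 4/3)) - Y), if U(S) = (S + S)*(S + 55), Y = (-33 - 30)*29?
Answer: √2559 ≈ 50.587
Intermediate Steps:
Y = -1827 (Y = -63*29 = -1827)
U(S) = 2*S*(55 + S) (U(S) = (2*S)*(55 + S) = 2*S*(55 + S))
√(U(o(-3/4 + 4/3)) - Y) = √(2*6*(55 + 6) - 1*(-1827)) = √(2*6*61 + 1827) = √(732 + 1827) = √2559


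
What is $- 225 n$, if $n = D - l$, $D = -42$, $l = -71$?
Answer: $-6525$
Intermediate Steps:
$n = 29$ ($n = -42 - -71 = -42 + 71 = 29$)
$- 225 n = \left(-225\right) 29 = -6525$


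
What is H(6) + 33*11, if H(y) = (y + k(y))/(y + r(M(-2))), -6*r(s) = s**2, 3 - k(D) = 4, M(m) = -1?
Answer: 2547/7 ≈ 363.86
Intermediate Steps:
k(D) = -1 (k(D) = 3 - 1*4 = 3 - 4 = -1)
r(s) = -s**2/6
H(y) = (-1 + y)/(-1/6 + y) (H(y) = (y - 1)/(y - 1/6*(-1)**2) = (-1 + y)/(y - 1/6*1) = (-1 + y)/(y - 1/6) = (-1 + y)/(-1/6 + y))
H(6) + 33*11 = 6*(-1 + 6)/(-1 + 6*6) + 33*11 = 6*5/(-1 + 36) + 363 = 6*5/35 + 363 = 6*(1/35)*5 + 363 = 6/7 + 363 = 2547/7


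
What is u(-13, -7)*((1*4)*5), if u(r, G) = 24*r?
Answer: -6240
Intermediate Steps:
u(-13, -7)*((1*4)*5) = (24*(-13))*((1*4)*5) = -1248*5 = -312*20 = -6240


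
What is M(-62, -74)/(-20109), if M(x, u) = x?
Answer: 62/20109 ≈ 0.0030832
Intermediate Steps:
M(-62, -74)/(-20109) = -62/(-20109) = -62*(-1/20109) = 62/20109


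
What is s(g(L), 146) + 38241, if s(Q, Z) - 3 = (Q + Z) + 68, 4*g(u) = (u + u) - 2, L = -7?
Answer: 38454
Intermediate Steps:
g(u) = -½ + u/2 (g(u) = ((u + u) - 2)/4 = (2*u - 2)/4 = (-2 + 2*u)/4 = -½ + u/2)
s(Q, Z) = 71 + Q + Z (s(Q, Z) = 3 + ((Q + Z) + 68) = 3 + (68 + Q + Z) = 71 + Q + Z)
s(g(L), 146) + 38241 = (71 + (-½ + (½)*(-7)) + 146) + 38241 = (71 + (-½ - 7/2) + 146) + 38241 = (71 - 4 + 146) + 38241 = 213 + 38241 = 38454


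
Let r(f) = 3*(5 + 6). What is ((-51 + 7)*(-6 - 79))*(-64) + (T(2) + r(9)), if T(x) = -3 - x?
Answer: -239332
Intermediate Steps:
r(f) = 33 (r(f) = 3*11 = 33)
((-51 + 7)*(-6 - 79))*(-64) + (T(2) + r(9)) = ((-51 + 7)*(-6 - 79))*(-64) + ((-3 - 1*2) + 33) = -44*(-85)*(-64) + ((-3 - 2) + 33) = 3740*(-64) + (-5 + 33) = -239360 + 28 = -239332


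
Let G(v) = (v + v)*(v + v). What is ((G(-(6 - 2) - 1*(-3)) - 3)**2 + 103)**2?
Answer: 10816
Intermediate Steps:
G(v) = 4*v**2 (G(v) = (2*v)*(2*v) = 4*v**2)
((G(-(6 - 2) - 1*(-3)) - 3)**2 + 103)**2 = ((4*(-(6 - 2) - 1*(-3))**2 - 3)**2 + 103)**2 = ((4*(-1*4 + 3)**2 - 3)**2 + 103)**2 = ((4*(-4 + 3)**2 - 3)**2 + 103)**2 = ((4*(-1)**2 - 3)**2 + 103)**2 = ((4*1 - 3)**2 + 103)**2 = ((4 - 3)**2 + 103)**2 = (1**2 + 103)**2 = (1 + 103)**2 = 104**2 = 10816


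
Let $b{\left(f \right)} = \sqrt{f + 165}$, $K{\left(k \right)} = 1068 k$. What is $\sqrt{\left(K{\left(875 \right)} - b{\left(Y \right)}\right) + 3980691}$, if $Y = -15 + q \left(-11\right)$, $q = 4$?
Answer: $\sqrt{4915191 - \sqrt{106}} \approx 2217.0$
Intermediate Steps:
$Y = -59$ ($Y = -15 + 4 \left(-11\right) = -15 - 44 = -59$)
$b{\left(f \right)} = \sqrt{165 + f}$
$\sqrt{\left(K{\left(875 \right)} - b{\left(Y \right)}\right) + 3980691} = \sqrt{\left(1068 \cdot 875 - \sqrt{165 - 59}\right) + 3980691} = \sqrt{\left(934500 - \sqrt{106}\right) + 3980691} = \sqrt{4915191 - \sqrt{106}}$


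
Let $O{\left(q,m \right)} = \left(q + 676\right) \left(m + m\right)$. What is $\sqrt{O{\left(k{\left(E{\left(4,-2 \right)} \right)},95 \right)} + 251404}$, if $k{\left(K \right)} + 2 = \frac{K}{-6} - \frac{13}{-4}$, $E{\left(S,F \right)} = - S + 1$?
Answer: $\frac{\sqrt{1520706}}{2} \approx 616.58$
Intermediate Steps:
$E{\left(S,F \right)} = 1 - S$
$k{\left(K \right)} = \frac{5}{4} - \frac{K}{6}$ ($k{\left(K \right)} = -2 + \left(\frac{K}{-6} - \frac{13}{-4}\right) = -2 + \left(K \left(- \frac{1}{6}\right) - - \frac{13}{4}\right) = -2 - \left(- \frac{13}{4} + \frac{K}{6}\right) = \frac{5}{4} - \frac{K}{6}$)
$O{\left(q,m \right)} = 2 m \left(676 + q\right)$ ($O{\left(q,m \right)} = \left(676 + q\right) 2 m = 2 m \left(676 + q\right)$)
$\sqrt{O{\left(k{\left(E{\left(4,-2 \right)} \right)},95 \right)} + 251404} = \sqrt{2 \cdot 95 \left(676 + \left(\frac{5}{4} - \frac{1 - 4}{6}\right)\right) + 251404} = \sqrt{2 \cdot 95 \left(676 + \left(\frac{5}{4} - - \frac{1}{2}\right)\right) + 251404} = \sqrt{2 \cdot 95 \left(676 + \left(\frac{5}{4} + \frac{1}{2}\right)\right) + 251404} = \sqrt{2 \cdot 95 \left(676 + \frac{7}{4}\right) + 251404} = \sqrt{2 \cdot 95 \cdot \frac{2711}{4} + 251404} = \sqrt{\frac{257545}{2} + 251404} = \sqrt{\frac{760353}{2}} = \frac{\sqrt{1520706}}{2}$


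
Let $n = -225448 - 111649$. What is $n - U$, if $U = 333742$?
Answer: $-670839$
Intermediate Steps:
$n = -337097$ ($n = -225448 - 111649 = -337097$)
$n - U = -337097 - 333742 = -670839$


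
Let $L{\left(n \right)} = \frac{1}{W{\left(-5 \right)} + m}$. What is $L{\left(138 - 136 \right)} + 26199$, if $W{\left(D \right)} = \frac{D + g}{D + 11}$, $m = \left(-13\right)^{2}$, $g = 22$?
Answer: $\frac{27011175}{1031} \approx 26199.0$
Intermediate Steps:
$m = 169$
$W{\left(D \right)} = \frac{22 + D}{11 + D}$ ($W{\left(D \right)} = \frac{D + 22}{D + 11} = \frac{22 + D}{11 + D}$)
$L{\left(n \right)} = \frac{6}{1031}$ ($L{\left(n \right)} = \frac{1}{\frac{22 - 5}{11 - 5} + 169} = \frac{1}{\frac{1}{6} \cdot 17 + 169} = \frac{1}{\frac{17}{6} + 169} = \frac{1}{\frac{1031}{6}} = \frac{6}{1031}$)
$L{\left(138 - 136 \right)} + 26199 = \frac{6}{1031} + 26199 = \frac{27011175}{1031}$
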